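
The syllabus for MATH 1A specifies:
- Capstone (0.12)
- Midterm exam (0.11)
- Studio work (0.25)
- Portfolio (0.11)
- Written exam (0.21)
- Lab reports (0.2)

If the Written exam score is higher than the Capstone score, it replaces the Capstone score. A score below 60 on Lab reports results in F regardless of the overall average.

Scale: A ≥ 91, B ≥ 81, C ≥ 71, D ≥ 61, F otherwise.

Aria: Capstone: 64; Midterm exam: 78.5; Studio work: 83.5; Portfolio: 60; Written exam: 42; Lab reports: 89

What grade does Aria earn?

Written exam (42) ≤ Capstone (64), so Capstone stays at 64.
Lab reports score 89 ≥ 60: minimum met.
Weighted total:
  Capstone 64 × 0.12 = 7.68
  Midterm exam 78.5 × 0.11 = 8.635
  Studio work 83.5 × 0.25 = 20.875
  Portfolio 60 × 0.11 = 6.6
  Written exam 42 × 0.21 = 8.82
  Lab reports 89 × 0.2 = 17.8
Sum = 70.41
70.41 is ≥ 61 and < 71 → D

D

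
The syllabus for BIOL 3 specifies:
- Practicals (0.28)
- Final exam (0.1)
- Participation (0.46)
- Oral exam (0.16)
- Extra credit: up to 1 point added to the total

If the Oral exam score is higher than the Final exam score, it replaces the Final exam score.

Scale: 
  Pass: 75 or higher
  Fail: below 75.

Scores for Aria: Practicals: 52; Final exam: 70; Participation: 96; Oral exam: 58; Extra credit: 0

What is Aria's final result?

Pass

Oral exam (58) ≤ Final exam (70), so Final exam stays at 70.
Weighted total:
  Practicals 52 × 0.28 = 14.56
  Final exam 70 × 0.1 = 7
  Participation 96 × 0.46 = 44.16
  Oral exam 58 × 0.16 = 9.28
Sum = 75
Extra credit: 75 + 0 = 75
75 ≥ 75 → Pass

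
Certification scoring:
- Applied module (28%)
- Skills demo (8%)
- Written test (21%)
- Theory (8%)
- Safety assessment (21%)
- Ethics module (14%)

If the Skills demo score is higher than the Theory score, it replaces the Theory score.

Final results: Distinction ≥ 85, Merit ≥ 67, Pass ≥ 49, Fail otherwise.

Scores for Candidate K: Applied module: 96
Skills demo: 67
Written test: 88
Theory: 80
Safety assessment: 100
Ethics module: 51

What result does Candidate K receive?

Skills demo (67) ≤ Theory (80), so Theory stays at 80.
Weighted total:
  Applied module 96 × 0.28 = 26.88
  Skills demo 67 × 0.08 = 5.36
  Written test 88 × 0.21 = 18.48
  Theory 80 × 0.08 = 6.4
  Safety assessment 100 × 0.21 = 21
  Ethics module 51 × 0.14 = 7.14
Sum = 85.26
85.26 ≥ 85 → Distinction

Distinction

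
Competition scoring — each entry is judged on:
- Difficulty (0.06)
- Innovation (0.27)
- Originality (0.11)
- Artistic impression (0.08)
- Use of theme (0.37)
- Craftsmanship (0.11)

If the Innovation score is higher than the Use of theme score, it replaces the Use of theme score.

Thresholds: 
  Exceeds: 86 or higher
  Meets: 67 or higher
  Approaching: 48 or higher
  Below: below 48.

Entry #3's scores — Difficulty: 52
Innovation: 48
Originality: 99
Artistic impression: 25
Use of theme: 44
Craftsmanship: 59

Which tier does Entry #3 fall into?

Innovation (48) > Use of theme (44), so Use of theme counts as 48.
Weighted total:
  Difficulty 52 × 0.06 = 3.12
  Innovation 48 × 0.27 = 12.96
  Originality 99 × 0.11 = 10.89
  Artistic impression 25 × 0.08 = 2
  Use of theme 48 × 0.37 = 17.76
  Craftsmanship 59 × 0.11 = 6.49
Sum = 53.22
53.22 is ≥ 48 and < 67 → Approaching

Approaching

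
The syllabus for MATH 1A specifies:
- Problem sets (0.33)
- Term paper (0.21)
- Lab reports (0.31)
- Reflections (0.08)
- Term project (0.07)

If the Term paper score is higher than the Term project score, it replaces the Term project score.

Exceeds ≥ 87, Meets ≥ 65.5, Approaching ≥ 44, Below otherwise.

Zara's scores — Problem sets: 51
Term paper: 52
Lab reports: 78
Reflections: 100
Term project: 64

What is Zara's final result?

Approaching

Term paper (52) ≤ Term project (64), so Term project stays at 64.
Weighted total:
  Problem sets 51 × 0.33 = 16.83
  Term paper 52 × 0.21 = 10.92
  Lab reports 78 × 0.31 = 24.18
  Reflections 100 × 0.08 = 8
  Term project 64 × 0.07 = 4.48
Sum = 64.41
64.41 is ≥ 44 and < 65.5 → Approaching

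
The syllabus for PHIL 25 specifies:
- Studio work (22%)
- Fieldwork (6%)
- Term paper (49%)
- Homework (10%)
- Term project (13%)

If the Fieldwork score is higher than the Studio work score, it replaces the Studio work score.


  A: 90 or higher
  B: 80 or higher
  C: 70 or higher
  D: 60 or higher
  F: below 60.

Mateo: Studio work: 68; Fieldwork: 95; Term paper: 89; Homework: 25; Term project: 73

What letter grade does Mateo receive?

Fieldwork (95) > Studio work (68), so Studio work counts as 95.
Weighted total:
  Studio work 95 × 0.22 = 20.9
  Fieldwork 95 × 0.06 = 5.7
  Term paper 89 × 0.49 = 43.61
  Homework 25 × 0.1 = 2.5
  Term project 73 × 0.13 = 9.49
Sum = 82.2
82.2 is ≥ 80 and < 90 → B

B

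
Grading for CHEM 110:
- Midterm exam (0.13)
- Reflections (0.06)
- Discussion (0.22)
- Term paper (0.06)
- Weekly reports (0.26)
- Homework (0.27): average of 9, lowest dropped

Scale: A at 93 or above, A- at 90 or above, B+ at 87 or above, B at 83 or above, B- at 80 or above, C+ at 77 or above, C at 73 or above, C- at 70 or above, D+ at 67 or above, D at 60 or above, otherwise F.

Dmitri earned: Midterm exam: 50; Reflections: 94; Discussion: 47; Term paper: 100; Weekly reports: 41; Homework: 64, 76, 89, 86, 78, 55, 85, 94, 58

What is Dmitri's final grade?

D

Homework: drop 55 → average of remaining 8 = 630/8 = 78.75
Weighted total:
  Midterm exam 50 × 0.13 = 6.5
  Reflections 94 × 0.06 = 5.64
  Discussion 47 × 0.22 = 10.34
  Term paper 100 × 0.06 = 6
  Weekly reports 41 × 0.26 = 10.66
  Homework 78.75 × 0.27 = 21.2625
Sum = 60.4025
60.4025 is ≥ 60 and < 67 → D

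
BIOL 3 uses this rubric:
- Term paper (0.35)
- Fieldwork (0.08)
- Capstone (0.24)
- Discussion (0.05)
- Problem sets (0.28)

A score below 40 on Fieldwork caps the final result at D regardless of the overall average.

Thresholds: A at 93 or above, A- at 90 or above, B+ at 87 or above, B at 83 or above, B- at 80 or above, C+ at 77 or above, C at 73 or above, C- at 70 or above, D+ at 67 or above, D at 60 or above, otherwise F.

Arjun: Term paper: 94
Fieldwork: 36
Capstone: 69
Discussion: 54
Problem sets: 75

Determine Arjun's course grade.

D

Fieldwork score 36 < 40: minimum not met.
Weighted total:
  Term paper 94 × 0.35 = 32.9
  Fieldwork 36 × 0.08 = 2.88
  Capstone 69 × 0.24 = 16.56
  Discussion 54 × 0.05 = 2.7
  Problem sets 75 × 0.28 = 21
Sum = 76.04
76.04 would be C; cap at D applies → D.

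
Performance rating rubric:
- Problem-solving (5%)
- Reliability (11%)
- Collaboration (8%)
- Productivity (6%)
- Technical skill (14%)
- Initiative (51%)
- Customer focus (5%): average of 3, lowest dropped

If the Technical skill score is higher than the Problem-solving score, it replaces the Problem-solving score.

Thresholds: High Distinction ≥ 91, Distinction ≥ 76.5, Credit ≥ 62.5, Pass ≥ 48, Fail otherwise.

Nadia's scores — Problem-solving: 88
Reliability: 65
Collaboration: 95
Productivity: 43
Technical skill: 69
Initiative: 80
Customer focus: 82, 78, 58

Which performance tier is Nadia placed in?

Customer focus: drop 58 → average of remaining 2 = 160/2 = 80
Technical skill (69) ≤ Problem-solving (88), so Problem-solving stays at 88.
Weighted total:
  Problem-solving 88 × 0.05 = 4.4
  Reliability 65 × 0.11 = 7.15
  Collaboration 95 × 0.08 = 7.6
  Productivity 43 × 0.06 = 2.58
  Technical skill 69 × 0.14 = 9.66
  Initiative 80 × 0.51 = 40.8
  Customer focus 80 × 0.05 = 4
Sum = 76.19
76.19 is ≥ 62.5 and < 76.5 → Credit

Credit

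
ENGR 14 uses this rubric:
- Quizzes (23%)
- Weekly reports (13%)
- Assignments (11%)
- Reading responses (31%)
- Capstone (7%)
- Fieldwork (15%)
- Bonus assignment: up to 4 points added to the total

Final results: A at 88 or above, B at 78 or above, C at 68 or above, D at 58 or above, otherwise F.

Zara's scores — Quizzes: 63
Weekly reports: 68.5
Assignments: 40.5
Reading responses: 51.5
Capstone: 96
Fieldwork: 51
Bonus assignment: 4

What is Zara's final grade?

Weighted total:
  Quizzes 63 × 0.23 = 14.49
  Weekly reports 68.5 × 0.13 = 8.905
  Assignments 40.5 × 0.11 = 4.455
  Reading responses 51.5 × 0.31 = 15.965
  Capstone 96 × 0.07 = 6.72
  Fieldwork 51 × 0.15 = 7.65
Sum = 58.185
Bonus assignment: 58.185 + 4 = 62.185
62.185 is ≥ 58 and < 68 → D

D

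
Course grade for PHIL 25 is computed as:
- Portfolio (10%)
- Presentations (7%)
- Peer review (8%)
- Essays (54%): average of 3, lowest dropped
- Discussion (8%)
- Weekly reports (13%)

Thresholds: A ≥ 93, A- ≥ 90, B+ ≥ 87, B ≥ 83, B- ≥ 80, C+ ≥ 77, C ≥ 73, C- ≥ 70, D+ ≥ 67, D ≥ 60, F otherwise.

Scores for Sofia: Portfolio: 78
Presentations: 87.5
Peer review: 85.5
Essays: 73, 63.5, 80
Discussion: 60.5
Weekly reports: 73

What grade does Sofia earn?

C

Essays: drop 63.5 → average of remaining 2 = 153/2 = 76.5
Weighted total:
  Portfolio 78 × 0.1 = 7.8
  Presentations 87.5 × 0.07 = 6.125
  Peer review 85.5 × 0.08 = 6.84
  Essays 76.5 × 0.54 = 41.31
  Discussion 60.5 × 0.08 = 4.84
  Weekly reports 73 × 0.13 = 9.49
Sum = 76.405
76.405 is ≥ 73 and < 77 → C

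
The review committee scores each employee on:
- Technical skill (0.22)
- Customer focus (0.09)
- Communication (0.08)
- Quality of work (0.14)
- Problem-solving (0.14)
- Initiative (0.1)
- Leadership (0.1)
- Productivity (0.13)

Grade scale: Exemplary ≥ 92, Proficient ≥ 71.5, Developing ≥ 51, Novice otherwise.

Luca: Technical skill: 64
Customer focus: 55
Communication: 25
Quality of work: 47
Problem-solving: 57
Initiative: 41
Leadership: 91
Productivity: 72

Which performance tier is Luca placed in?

Developing

Weighted total:
  Technical skill 64 × 0.22 = 14.08
  Customer focus 55 × 0.09 = 4.95
  Communication 25 × 0.08 = 2
  Quality of work 47 × 0.14 = 6.58
  Problem-solving 57 × 0.14 = 7.98
  Initiative 41 × 0.1 = 4.1
  Leadership 91 × 0.1 = 9.1
  Productivity 72 × 0.13 = 9.36
Sum = 58.15
58.15 is ≥ 51 and < 71.5 → Developing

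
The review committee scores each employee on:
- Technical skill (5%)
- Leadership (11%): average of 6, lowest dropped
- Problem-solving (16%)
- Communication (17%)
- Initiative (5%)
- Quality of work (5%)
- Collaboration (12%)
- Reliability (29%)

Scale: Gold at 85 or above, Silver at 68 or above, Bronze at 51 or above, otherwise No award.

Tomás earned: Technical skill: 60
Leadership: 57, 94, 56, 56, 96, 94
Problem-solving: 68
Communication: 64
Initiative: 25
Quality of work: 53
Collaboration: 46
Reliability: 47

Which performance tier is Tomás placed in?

Leadership: drop 56 → average of remaining 5 = 397/5 = 79.4
Weighted total:
  Technical skill 60 × 0.05 = 3
  Leadership 79.4 × 0.11 = 8.734
  Problem-solving 68 × 0.16 = 10.88
  Communication 64 × 0.17 = 10.88
  Initiative 25 × 0.05 = 1.25
  Quality of work 53 × 0.05 = 2.65
  Collaboration 46 × 0.12 = 5.52
  Reliability 47 × 0.29 = 13.63
Sum = 56.544
56.544 is ≥ 51 and < 68 → Bronze

Bronze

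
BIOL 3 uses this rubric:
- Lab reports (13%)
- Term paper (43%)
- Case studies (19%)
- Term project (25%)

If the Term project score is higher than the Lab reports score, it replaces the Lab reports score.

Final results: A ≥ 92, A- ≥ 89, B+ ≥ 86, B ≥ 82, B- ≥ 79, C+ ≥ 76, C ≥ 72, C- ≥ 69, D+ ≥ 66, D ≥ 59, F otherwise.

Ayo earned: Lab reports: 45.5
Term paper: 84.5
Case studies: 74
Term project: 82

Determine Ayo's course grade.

Term project (82) > Lab reports (45.5), so Lab reports counts as 82.
Weighted total:
  Lab reports 82 × 0.13 = 10.66
  Term paper 84.5 × 0.43 = 36.335
  Case studies 74 × 0.19 = 14.06
  Term project 82 × 0.25 = 20.5
Sum = 81.555
81.555 is ≥ 79 and < 82 → B-

B-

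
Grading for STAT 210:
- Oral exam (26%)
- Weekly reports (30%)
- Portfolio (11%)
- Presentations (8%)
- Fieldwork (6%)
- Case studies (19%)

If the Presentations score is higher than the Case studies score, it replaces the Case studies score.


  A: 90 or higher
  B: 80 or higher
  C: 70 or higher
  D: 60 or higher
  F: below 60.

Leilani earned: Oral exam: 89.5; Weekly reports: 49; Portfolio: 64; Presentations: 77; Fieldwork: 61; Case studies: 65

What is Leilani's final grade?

Presentations (77) > Case studies (65), so Case studies counts as 77.
Weighted total:
  Oral exam 89.5 × 0.26 = 23.27
  Weekly reports 49 × 0.3 = 14.7
  Portfolio 64 × 0.11 = 7.04
  Presentations 77 × 0.08 = 6.16
  Fieldwork 61 × 0.06 = 3.66
  Case studies 77 × 0.19 = 14.63
Sum = 69.46
69.46 is ≥ 60 and < 70 → D

D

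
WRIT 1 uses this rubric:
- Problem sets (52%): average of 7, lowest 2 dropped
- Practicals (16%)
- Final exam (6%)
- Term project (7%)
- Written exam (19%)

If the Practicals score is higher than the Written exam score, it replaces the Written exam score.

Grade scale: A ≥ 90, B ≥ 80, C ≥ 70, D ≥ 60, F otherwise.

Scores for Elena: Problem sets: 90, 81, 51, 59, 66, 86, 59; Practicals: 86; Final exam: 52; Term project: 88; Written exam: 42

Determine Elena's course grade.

Problem sets: drop 51, 59 → average of remaining 5 = 382/5 = 76.4
Practicals (86) > Written exam (42), so Written exam counts as 86.
Weighted total:
  Problem sets 76.4 × 0.52 = 39.728
  Practicals 86 × 0.16 = 13.76
  Final exam 52 × 0.06 = 3.12
  Term project 88 × 0.07 = 6.16
  Written exam 86 × 0.19 = 16.34
Sum = 79.108
79.108 is ≥ 70 and < 80 → C

C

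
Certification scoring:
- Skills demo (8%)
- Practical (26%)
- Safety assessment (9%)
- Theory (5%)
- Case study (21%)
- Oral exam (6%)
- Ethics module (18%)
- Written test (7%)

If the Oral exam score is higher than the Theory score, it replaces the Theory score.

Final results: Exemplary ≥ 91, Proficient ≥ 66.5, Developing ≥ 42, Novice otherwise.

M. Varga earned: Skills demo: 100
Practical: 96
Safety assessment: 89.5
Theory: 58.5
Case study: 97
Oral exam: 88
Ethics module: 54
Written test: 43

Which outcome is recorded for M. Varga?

Proficient

Oral exam (88) > Theory (58.5), so Theory counts as 88.
Weighted total:
  Skills demo 100 × 0.08 = 8
  Practical 96 × 0.26 = 24.96
  Safety assessment 89.5 × 0.09 = 8.055
  Theory 88 × 0.05 = 4.4
  Case study 97 × 0.21 = 20.37
  Oral exam 88 × 0.06 = 5.28
  Ethics module 54 × 0.18 = 9.72
  Written test 43 × 0.07 = 3.01
Sum = 83.795
83.795 is ≥ 66.5 and < 91 → Proficient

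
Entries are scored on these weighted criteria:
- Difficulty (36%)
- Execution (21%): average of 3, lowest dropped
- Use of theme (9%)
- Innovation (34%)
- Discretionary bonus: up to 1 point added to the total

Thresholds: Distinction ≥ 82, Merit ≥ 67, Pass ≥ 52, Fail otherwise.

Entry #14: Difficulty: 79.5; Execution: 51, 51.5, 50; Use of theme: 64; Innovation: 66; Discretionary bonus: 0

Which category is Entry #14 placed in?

Merit

Execution: drop 50 → average of remaining 2 = 102.5/2 = 51.25
Weighted total:
  Difficulty 79.5 × 0.36 = 28.62
  Execution 51.25 × 0.21 = 10.7625
  Use of theme 64 × 0.09 = 5.76
  Innovation 66 × 0.34 = 22.44
Sum = 67.5825
Discretionary bonus: 67.5825 + 0 = 67.5825
67.5825 is ≥ 67 and < 82 → Merit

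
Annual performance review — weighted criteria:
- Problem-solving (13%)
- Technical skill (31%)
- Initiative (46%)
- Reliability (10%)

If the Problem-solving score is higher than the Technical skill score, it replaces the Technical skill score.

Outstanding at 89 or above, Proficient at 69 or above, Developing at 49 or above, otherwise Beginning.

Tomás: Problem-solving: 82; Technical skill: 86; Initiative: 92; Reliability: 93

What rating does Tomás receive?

Problem-solving (82) ≤ Technical skill (86), so Technical skill stays at 86.
Weighted total:
  Problem-solving 82 × 0.13 = 10.66
  Technical skill 86 × 0.31 = 26.66
  Initiative 92 × 0.46 = 42.32
  Reliability 93 × 0.1 = 9.3
Sum = 88.94
88.94 is ≥ 69 and < 89 → Proficient

Proficient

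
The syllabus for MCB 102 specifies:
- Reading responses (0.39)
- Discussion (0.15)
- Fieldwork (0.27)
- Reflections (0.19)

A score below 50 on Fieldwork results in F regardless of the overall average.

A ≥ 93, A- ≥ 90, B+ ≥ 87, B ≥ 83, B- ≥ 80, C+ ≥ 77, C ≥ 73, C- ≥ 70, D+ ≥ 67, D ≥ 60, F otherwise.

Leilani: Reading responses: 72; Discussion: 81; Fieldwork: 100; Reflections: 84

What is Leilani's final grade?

B

Fieldwork score 100 ≥ 50: minimum met.
Weighted total:
  Reading responses 72 × 0.39 = 28.08
  Discussion 81 × 0.15 = 12.15
  Fieldwork 100 × 0.27 = 27
  Reflections 84 × 0.19 = 15.96
Sum = 83.19
83.19 is ≥ 83 and < 87 → B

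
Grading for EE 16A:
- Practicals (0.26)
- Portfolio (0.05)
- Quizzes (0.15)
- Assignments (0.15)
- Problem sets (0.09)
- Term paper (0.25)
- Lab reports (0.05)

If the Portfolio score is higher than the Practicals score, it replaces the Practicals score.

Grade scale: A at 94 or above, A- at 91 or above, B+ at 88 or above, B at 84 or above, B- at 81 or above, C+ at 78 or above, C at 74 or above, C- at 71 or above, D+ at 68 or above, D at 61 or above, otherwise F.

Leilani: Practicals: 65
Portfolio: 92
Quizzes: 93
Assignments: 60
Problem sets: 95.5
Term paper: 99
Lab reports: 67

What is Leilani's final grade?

B+

Portfolio (92) > Practicals (65), so Practicals counts as 92.
Weighted total:
  Practicals 92 × 0.26 = 23.92
  Portfolio 92 × 0.05 = 4.6
  Quizzes 93 × 0.15 = 13.95
  Assignments 60 × 0.15 = 9
  Problem sets 95.5 × 0.09 = 8.595
  Term paper 99 × 0.25 = 24.75
  Lab reports 67 × 0.05 = 3.35
Sum = 88.165
88.165 is ≥ 88 and < 91 → B+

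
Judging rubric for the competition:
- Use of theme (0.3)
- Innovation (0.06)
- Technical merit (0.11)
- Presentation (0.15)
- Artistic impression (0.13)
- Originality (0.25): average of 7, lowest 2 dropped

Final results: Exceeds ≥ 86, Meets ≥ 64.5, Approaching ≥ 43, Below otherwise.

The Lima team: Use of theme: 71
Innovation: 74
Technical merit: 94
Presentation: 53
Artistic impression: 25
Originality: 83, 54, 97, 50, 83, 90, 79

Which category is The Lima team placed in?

Originality: drop 50, 54 → average of remaining 5 = 432/5 = 86.4
Weighted total:
  Use of theme 71 × 0.3 = 21.3
  Innovation 74 × 0.06 = 4.44
  Technical merit 94 × 0.11 = 10.34
  Presentation 53 × 0.15 = 7.95
  Artistic impression 25 × 0.13 = 3.25
  Originality 86.4 × 0.25 = 21.6
Sum = 68.88
68.88 is ≥ 64.5 and < 86 → Meets

Meets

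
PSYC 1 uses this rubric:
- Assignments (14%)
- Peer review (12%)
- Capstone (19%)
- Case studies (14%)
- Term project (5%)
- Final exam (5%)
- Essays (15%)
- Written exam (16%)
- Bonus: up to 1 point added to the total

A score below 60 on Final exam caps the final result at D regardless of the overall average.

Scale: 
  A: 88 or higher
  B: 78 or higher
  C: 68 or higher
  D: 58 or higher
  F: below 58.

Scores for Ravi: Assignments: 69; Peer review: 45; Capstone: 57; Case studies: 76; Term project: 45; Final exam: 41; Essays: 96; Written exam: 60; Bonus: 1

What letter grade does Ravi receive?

D

Final exam score 41 < 60: minimum not met.
Weighted total:
  Assignments 69 × 0.14 = 9.66
  Peer review 45 × 0.12 = 5.4
  Capstone 57 × 0.19 = 10.83
  Case studies 76 × 0.14 = 10.64
  Term project 45 × 0.05 = 2.25
  Final exam 41 × 0.05 = 2.05
  Essays 96 × 0.15 = 14.4
  Written exam 60 × 0.16 = 9.6
Sum = 64.83
Bonus: 64.83 + 1 = 65.83
65.83 would be D; cap at D applies → D.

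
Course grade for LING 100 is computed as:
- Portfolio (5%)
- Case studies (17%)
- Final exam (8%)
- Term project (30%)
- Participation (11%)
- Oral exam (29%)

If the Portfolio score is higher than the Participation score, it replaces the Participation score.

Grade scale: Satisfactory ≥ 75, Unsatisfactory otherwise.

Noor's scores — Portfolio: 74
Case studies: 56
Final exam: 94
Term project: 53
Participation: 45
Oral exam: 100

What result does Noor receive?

Unsatisfactory

Portfolio (74) > Participation (45), so Participation counts as 74.
Weighted total:
  Portfolio 74 × 0.05 = 3.7
  Case studies 56 × 0.17 = 9.52
  Final exam 94 × 0.08 = 7.52
  Term project 53 × 0.3 = 15.9
  Participation 74 × 0.11 = 8.14
  Oral exam 100 × 0.29 = 29
Sum = 73.78
73.78 < 75 → Unsatisfactory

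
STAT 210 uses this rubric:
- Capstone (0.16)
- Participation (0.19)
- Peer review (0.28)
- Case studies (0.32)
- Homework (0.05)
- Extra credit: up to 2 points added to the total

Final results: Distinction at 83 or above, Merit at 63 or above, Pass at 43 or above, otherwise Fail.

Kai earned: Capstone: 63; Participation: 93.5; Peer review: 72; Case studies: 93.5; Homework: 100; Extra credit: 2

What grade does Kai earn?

Distinction

Weighted total:
  Capstone 63 × 0.16 = 10.08
  Participation 93.5 × 0.19 = 17.765
  Peer review 72 × 0.28 = 20.16
  Case studies 93.5 × 0.32 = 29.92
  Homework 100 × 0.05 = 5
Sum = 82.925
Extra credit: 82.925 + 2 = 84.925
84.925 ≥ 83 → Distinction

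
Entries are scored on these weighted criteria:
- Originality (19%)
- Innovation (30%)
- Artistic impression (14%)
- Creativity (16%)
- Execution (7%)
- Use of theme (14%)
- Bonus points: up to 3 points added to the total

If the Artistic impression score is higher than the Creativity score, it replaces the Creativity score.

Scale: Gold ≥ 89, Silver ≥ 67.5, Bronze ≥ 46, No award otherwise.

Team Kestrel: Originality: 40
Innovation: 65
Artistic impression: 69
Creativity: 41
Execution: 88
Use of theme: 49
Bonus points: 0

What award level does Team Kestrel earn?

Bronze

Artistic impression (69) > Creativity (41), so Creativity counts as 69.
Weighted total:
  Originality 40 × 0.19 = 7.6
  Innovation 65 × 0.3 = 19.5
  Artistic impression 69 × 0.14 = 9.66
  Creativity 69 × 0.16 = 11.04
  Execution 88 × 0.07 = 6.16
  Use of theme 49 × 0.14 = 6.86
Sum = 60.82
Bonus points: 60.82 + 0 = 60.82
60.82 is ≥ 46 and < 67.5 → Bronze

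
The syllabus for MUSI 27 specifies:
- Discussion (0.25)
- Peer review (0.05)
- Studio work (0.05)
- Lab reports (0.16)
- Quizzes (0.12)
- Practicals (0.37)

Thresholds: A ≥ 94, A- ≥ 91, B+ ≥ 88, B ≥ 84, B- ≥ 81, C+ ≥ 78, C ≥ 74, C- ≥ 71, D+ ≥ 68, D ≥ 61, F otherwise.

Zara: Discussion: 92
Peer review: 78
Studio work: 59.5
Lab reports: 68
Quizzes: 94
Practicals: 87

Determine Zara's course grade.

B

Weighted total:
  Discussion 92 × 0.25 = 23
  Peer review 78 × 0.05 = 3.9
  Studio work 59.5 × 0.05 = 2.975
  Lab reports 68 × 0.16 = 10.88
  Quizzes 94 × 0.12 = 11.28
  Practicals 87 × 0.37 = 32.19
Sum = 84.225
84.225 is ≥ 84 and < 88 → B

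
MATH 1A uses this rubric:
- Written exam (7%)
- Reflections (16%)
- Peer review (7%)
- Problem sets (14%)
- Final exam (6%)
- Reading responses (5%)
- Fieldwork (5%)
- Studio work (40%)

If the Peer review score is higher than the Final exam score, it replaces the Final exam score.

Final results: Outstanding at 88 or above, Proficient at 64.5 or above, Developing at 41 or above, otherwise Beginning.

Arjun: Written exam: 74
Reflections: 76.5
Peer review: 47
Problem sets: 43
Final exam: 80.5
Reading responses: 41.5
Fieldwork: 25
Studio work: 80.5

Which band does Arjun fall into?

Peer review (47) ≤ Final exam (80.5), so Final exam stays at 80.5.
Weighted total:
  Written exam 74 × 0.07 = 5.18
  Reflections 76.5 × 0.16 = 12.24
  Peer review 47 × 0.07 = 3.29
  Problem sets 43 × 0.14 = 6.02
  Final exam 80.5 × 0.06 = 4.83
  Reading responses 41.5 × 0.05 = 2.075
  Fieldwork 25 × 0.05 = 1.25
  Studio work 80.5 × 0.4 = 32.2
Sum = 67.085
67.085 is ≥ 64.5 and < 88 → Proficient

Proficient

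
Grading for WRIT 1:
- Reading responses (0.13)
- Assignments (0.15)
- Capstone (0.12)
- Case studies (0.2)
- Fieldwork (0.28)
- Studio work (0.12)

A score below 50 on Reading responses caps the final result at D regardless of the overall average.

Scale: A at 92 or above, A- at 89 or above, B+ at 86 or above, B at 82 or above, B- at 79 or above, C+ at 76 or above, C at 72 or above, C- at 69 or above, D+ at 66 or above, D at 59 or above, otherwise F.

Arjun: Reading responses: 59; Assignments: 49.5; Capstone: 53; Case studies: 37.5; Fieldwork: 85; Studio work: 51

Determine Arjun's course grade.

Reading responses score 59 ≥ 50: minimum met.
Weighted total:
  Reading responses 59 × 0.13 = 7.67
  Assignments 49.5 × 0.15 = 7.425
  Capstone 53 × 0.12 = 6.36
  Case studies 37.5 × 0.2 = 7.5
  Fieldwork 85 × 0.28 = 23.8
  Studio work 51 × 0.12 = 6.12
Sum = 58.875
58.875 < 59 → F

F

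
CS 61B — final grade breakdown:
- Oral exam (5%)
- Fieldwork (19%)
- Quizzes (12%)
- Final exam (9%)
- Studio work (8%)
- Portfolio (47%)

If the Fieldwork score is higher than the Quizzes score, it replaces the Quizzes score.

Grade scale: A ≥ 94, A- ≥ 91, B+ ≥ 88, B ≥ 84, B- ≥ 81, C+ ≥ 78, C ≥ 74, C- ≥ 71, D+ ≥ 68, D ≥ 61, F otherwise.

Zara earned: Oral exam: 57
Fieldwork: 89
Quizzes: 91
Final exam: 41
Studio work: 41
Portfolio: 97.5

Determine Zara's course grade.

Fieldwork (89) ≤ Quizzes (91), so Quizzes stays at 91.
Weighted total:
  Oral exam 57 × 0.05 = 2.85
  Fieldwork 89 × 0.19 = 16.91
  Quizzes 91 × 0.12 = 10.92
  Final exam 41 × 0.09 = 3.69
  Studio work 41 × 0.08 = 3.28
  Portfolio 97.5 × 0.47 = 45.825
Sum = 83.475
83.475 is ≥ 81 and < 84 → B-

B-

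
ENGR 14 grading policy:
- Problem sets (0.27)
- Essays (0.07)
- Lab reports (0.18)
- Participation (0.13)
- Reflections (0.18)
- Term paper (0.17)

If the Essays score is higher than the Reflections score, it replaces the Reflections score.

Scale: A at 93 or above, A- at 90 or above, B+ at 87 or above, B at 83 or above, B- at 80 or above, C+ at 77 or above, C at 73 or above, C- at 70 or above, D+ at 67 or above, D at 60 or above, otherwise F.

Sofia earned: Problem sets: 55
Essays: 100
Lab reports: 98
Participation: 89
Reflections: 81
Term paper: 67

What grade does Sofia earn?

B-

Essays (100) > Reflections (81), so Reflections counts as 100.
Weighted total:
  Problem sets 55 × 0.27 = 14.85
  Essays 100 × 0.07 = 7
  Lab reports 98 × 0.18 = 17.64
  Participation 89 × 0.13 = 11.57
  Reflections 100 × 0.18 = 18
  Term paper 67 × 0.17 = 11.39
Sum = 80.45
80.45 is ≥ 80 and < 83 → B-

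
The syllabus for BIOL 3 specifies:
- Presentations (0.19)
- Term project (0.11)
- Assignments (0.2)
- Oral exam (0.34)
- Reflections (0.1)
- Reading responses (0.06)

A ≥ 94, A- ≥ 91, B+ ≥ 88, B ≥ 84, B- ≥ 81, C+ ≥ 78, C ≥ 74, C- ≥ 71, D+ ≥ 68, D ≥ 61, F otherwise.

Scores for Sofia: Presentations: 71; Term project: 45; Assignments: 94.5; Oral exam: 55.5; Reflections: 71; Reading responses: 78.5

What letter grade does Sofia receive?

D+

Weighted total:
  Presentations 71 × 0.19 = 13.49
  Term project 45 × 0.11 = 4.95
  Assignments 94.5 × 0.2 = 18.9
  Oral exam 55.5 × 0.34 = 18.87
  Reflections 71 × 0.1 = 7.1
  Reading responses 78.5 × 0.06 = 4.71
Sum = 68.02
68.02 is ≥ 68 and < 71 → D+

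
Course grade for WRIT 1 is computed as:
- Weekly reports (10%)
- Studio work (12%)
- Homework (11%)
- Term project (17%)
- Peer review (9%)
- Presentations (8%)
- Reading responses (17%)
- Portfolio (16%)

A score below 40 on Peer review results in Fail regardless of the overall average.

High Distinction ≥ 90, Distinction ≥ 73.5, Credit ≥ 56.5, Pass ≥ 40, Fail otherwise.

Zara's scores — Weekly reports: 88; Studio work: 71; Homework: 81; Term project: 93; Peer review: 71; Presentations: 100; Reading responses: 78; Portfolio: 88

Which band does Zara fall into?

Distinction

Peer review score 71 ≥ 40: minimum met.
Weighted total:
  Weekly reports 88 × 0.1 = 8.8
  Studio work 71 × 0.12 = 8.52
  Homework 81 × 0.11 = 8.91
  Term project 93 × 0.17 = 15.81
  Peer review 71 × 0.09 = 6.39
  Presentations 100 × 0.08 = 8
  Reading responses 78 × 0.17 = 13.26
  Portfolio 88 × 0.16 = 14.08
Sum = 83.77
83.77 is ≥ 73.5 and < 90 → Distinction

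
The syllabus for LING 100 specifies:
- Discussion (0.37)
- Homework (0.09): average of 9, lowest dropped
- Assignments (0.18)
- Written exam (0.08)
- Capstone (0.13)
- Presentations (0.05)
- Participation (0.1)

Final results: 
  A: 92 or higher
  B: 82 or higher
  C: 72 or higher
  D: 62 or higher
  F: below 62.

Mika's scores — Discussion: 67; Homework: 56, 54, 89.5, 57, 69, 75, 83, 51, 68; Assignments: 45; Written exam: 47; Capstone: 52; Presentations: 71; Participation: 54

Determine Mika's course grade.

Homework: drop 51 → average of remaining 8 = 551.5/8 = 68.9375
Weighted total:
  Discussion 67 × 0.37 = 24.79
  Homework 68.9375 × 0.09 = 6.204375
  Assignments 45 × 0.18 = 8.1
  Written exam 47 × 0.08 = 3.76
  Capstone 52 × 0.13 = 6.76
  Presentations 71 × 0.05 = 3.55
  Participation 54 × 0.1 = 5.4
Sum = 58.564375
58.564375 < 62 → F

F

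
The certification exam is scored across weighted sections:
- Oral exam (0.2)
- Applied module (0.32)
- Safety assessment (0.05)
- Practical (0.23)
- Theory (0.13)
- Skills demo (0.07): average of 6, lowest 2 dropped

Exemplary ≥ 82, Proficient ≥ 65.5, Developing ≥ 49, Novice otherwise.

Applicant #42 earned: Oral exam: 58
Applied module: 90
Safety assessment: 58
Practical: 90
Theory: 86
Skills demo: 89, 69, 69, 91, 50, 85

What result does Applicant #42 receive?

Skills demo: drop 50, 69 → average of remaining 4 = 334/4 = 83.5
Weighted total:
  Oral exam 58 × 0.2 = 11.6
  Applied module 90 × 0.32 = 28.8
  Safety assessment 58 × 0.05 = 2.9
  Practical 90 × 0.23 = 20.7
  Theory 86 × 0.13 = 11.18
  Skills demo 83.5 × 0.07 = 5.845
Sum = 81.025
81.025 is ≥ 65.5 and < 82 → Proficient

Proficient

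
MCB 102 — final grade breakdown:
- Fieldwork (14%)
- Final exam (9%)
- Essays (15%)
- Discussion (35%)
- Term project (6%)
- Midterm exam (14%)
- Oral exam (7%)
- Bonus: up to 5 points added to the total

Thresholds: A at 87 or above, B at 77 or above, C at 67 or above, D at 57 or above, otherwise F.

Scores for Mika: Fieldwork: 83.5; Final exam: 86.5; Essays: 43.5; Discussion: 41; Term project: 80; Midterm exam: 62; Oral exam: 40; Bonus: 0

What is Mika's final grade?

F

Weighted total:
  Fieldwork 83.5 × 0.14 = 11.69
  Final exam 86.5 × 0.09 = 7.785
  Essays 43.5 × 0.15 = 6.525
  Discussion 41 × 0.35 = 14.35
  Term project 80 × 0.06 = 4.8
  Midterm exam 62 × 0.14 = 8.68
  Oral exam 40 × 0.07 = 2.8
Sum = 56.63
Bonus: 56.63 + 0 = 56.63
56.63 < 57 → F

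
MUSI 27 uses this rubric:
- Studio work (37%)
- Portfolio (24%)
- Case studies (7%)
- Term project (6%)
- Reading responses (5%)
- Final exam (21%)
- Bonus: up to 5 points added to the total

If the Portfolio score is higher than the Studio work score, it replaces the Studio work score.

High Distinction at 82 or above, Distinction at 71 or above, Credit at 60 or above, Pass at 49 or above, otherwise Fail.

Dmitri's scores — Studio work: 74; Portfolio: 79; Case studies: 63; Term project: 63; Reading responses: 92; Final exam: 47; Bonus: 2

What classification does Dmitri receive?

Portfolio (79) > Studio work (74), so Studio work counts as 79.
Weighted total:
  Studio work 79 × 0.37 = 29.23
  Portfolio 79 × 0.24 = 18.96
  Case studies 63 × 0.07 = 4.41
  Term project 63 × 0.06 = 3.78
  Reading responses 92 × 0.05 = 4.6
  Final exam 47 × 0.21 = 9.87
Sum = 70.85
Bonus: 70.85 + 2 = 72.85
72.85 is ≥ 71 and < 82 → Distinction

Distinction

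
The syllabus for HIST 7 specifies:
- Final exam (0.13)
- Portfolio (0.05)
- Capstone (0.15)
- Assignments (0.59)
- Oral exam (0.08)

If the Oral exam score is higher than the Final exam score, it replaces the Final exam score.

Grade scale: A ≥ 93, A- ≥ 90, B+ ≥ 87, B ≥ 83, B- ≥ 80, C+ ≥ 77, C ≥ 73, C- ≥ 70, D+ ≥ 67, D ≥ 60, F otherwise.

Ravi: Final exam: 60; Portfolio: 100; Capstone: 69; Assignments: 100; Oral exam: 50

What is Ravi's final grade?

B

Oral exam (50) ≤ Final exam (60), so Final exam stays at 60.
Weighted total:
  Final exam 60 × 0.13 = 7.8
  Portfolio 100 × 0.05 = 5
  Capstone 69 × 0.15 = 10.35
  Assignments 100 × 0.59 = 59
  Oral exam 50 × 0.08 = 4
Sum = 86.15
86.15 is ≥ 83 and < 87 → B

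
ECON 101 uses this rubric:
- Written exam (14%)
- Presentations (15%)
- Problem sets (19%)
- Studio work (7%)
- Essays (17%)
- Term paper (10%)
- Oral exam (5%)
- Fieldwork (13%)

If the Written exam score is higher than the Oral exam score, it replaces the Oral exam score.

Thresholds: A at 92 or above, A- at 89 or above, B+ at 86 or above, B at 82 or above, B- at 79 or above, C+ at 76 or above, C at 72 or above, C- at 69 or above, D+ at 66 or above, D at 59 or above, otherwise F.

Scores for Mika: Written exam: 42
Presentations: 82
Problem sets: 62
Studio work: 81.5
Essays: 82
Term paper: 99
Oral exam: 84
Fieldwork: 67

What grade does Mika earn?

Written exam (42) ≤ Oral exam (84), so Oral exam stays at 84.
Weighted total:
  Written exam 42 × 0.14 = 5.88
  Presentations 82 × 0.15 = 12.3
  Problem sets 62 × 0.19 = 11.78
  Studio work 81.5 × 0.07 = 5.705
  Essays 82 × 0.17 = 13.94
  Term paper 99 × 0.1 = 9.9
  Oral exam 84 × 0.05 = 4.2
  Fieldwork 67 × 0.13 = 8.71
Sum = 72.415
72.415 is ≥ 72 and < 76 → C

C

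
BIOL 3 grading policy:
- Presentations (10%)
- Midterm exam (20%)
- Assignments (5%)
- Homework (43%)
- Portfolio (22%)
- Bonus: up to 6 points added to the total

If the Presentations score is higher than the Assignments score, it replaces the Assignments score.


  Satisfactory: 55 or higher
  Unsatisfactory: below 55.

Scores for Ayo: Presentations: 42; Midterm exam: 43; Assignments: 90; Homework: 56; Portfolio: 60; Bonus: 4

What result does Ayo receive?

Presentations (42) ≤ Assignments (90), so Assignments stays at 90.
Weighted total:
  Presentations 42 × 0.1 = 4.2
  Midterm exam 43 × 0.2 = 8.6
  Assignments 90 × 0.05 = 4.5
  Homework 56 × 0.43 = 24.08
  Portfolio 60 × 0.22 = 13.2
Sum = 54.58
Bonus: 54.58 + 4 = 58.58
58.58 ≥ 55 → Satisfactory

Satisfactory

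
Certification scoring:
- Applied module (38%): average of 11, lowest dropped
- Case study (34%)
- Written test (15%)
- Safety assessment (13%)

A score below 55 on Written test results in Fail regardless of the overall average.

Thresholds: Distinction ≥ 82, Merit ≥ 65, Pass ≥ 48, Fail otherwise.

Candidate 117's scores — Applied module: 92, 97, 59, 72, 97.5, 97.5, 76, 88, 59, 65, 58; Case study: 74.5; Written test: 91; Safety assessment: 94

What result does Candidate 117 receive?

Merit

Applied module: drop 58 → average of remaining 10 = 803/10 = 80.3
Written test score 91 ≥ 55: minimum met.
Weighted total:
  Applied module 80.3 × 0.38 = 30.514
  Case study 74.5 × 0.34 = 25.33
  Written test 91 × 0.15 = 13.65
  Safety assessment 94 × 0.13 = 12.22
Sum = 81.714
81.714 is ≥ 65 and < 82 → Merit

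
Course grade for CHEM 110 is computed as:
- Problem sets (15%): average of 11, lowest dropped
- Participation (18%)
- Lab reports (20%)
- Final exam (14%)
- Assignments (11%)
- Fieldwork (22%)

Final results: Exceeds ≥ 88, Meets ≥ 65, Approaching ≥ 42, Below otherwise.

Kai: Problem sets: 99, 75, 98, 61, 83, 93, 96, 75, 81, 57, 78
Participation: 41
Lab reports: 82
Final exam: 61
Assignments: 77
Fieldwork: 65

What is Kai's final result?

Meets

Problem sets: drop 57 → average of remaining 10 = 839/10 = 83.9
Weighted total:
  Problem sets 83.9 × 0.15 = 12.585
  Participation 41 × 0.18 = 7.38
  Lab reports 82 × 0.2 = 16.4
  Final exam 61 × 0.14 = 8.54
  Assignments 77 × 0.11 = 8.47
  Fieldwork 65 × 0.22 = 14.3
Sum = 67.675
67.675 is ≥ 65 and < 88 → Meets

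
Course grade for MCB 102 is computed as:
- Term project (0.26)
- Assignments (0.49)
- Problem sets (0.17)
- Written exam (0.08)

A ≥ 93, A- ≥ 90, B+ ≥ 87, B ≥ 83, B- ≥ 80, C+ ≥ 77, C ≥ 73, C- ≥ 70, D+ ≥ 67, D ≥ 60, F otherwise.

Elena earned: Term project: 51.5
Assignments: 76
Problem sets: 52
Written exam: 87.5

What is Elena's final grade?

Weighted total:
  Term project 51.5 × 0.26 = 13.39
  Assignments 76 × 0.49 = 37.24
  Problem sets 52 × 0.17 = 8.84
  Written exam 87.5 × 0.08 = 7
Sum = 66.47
66.47 is ≥ 60 and < 67 → D

D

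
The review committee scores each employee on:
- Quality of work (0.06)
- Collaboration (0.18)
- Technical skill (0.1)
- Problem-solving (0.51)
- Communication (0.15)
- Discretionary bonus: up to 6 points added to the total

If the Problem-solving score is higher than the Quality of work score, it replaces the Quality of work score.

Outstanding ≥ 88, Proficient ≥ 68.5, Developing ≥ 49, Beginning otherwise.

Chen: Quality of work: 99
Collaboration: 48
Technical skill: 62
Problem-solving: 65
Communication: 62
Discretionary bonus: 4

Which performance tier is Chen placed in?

Developing

Problem-solving (65) ≤ Quality of work (99), so Quality of work stays at 99.
Weighted total:
  Quality of work 99 × 0.06 = 5.94
  Collaboration 48 × 0.18 = 8.64
  Technical skill 62 × 0.1 = 6.2
  Problem-solving 65 × 0.51 = 33.15
  Communication 62 × 0.15 = 9.3
Sum = 63.23
Discretionary bonus: 63.23 + 4 = 67.23
67.23 is ≥ 49 and < 68.5 → Developing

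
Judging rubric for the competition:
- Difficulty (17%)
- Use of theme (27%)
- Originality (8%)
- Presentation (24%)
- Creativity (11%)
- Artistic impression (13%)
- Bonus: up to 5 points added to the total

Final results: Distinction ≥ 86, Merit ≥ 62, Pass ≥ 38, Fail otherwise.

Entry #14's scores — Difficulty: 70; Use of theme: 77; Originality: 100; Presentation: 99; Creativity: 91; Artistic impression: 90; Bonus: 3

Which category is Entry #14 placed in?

Distinction

Weighted total:
  Difficulty 70 × 0.17 = 11.9
  Use of theme 77 × 0.27 = 20.79
  Originality 100 × 0.08 = 8
  Presentation 99 × 0.24 = 23.76
  Creativity 91 × 0.11 = 10.01
  Artistic impression 90 × 0.13 = 11.7
Sum = 86.16
Bonus: 86.16 + 3 = 89.16
89.16 ≥ 86 → Distinction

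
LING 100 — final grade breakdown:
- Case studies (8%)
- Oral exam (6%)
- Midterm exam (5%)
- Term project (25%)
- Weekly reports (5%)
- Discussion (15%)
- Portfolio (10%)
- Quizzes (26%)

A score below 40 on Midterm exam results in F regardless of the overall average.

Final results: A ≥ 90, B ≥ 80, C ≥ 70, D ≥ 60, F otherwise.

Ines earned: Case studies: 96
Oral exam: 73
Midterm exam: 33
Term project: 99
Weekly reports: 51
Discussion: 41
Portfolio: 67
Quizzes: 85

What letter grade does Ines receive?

F

Midterm exam score 33 < 40: minimum not met.
Weighted total:
  Case studies 96 × 0.08 = 7.68
  Oral exam 73 × 0.06 = 4.38
  Midterm exam 33 × 0.05 = 1.65
  Term project 99 × 0.25 = 24.75
  Weekly reports 51 × 0.05 = 2.55
  Discussion 41 × 0.15 = 6.15
  Portfolio 67 × 0.1 = 6.7
  Quizzes 85 × 0.26 = 22.1
Sum = 75.96
Because the Midterm exam minimum was not met, the result is F.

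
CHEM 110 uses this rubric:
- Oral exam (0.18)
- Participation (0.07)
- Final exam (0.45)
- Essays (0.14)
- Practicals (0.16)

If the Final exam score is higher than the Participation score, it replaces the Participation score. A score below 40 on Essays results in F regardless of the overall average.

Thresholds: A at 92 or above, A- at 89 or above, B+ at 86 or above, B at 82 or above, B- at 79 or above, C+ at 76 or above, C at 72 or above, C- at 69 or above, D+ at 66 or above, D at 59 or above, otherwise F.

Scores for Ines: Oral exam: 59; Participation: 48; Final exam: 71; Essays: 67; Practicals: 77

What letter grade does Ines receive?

C-

Final exam (71) > Participation (48), so Participation counts as 71.
Essays score 67 ≥ 40: minimum met.
Weighted total:
  Oral exam 59 × 0.18 = 10.62
  Participation 71 × 0.07 = 4.97
  Final exam 71 × 0.45 = 31.95
  Essays 67 × 0.14 = 9.38
  Practicals 77 × 0.16 = 12.32
Sum = 69.24
69.24 is ≥ 69 and < 72 → C-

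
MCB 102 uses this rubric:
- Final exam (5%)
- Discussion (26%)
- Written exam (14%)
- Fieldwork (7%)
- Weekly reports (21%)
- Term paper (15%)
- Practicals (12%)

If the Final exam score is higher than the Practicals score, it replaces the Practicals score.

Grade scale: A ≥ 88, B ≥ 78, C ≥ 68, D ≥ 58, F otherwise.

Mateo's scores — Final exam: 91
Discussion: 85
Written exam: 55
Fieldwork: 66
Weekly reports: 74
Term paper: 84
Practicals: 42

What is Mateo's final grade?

B

Final exam (91) > Practicals (42), so Practicals counts as 91.
Weighted total:
  Final exam 91 × 0.05 = 4.55
  Discussion 85 × 0.26 = 22.1
  Written exam 55 × 0.14 = 7.7
  Fieldwork 66 × 0.07 = 4.62
  Weekly reports 74 × 0.21 = 15.54
  Term paper 84 × 0.15 = 12.6
  Practicals 91 × 0.12 = 10.92
Sum = 78.03
78.03 is ≥ 78 and < 88 → B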